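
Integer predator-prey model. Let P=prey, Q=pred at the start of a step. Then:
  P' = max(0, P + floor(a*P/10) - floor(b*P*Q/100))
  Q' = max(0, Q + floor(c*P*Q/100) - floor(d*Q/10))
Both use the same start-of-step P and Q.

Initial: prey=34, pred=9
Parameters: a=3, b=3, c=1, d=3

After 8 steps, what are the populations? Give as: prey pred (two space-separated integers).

Step 1: prey: 34+10-9=35; pred: 9+3-2=10
Step 2: prey: 35+10-10=35; pred: 10+3-3=10
Step 3: prey: 35+10-10=35; pred: 10+3-3=10
Step 4: prey: 35+10-10=35; pred: 10+3-3=10
Step 5: prey: 35+10-10=35; pred: 10+3-3=10
Step 6: prey: 35+10-10=35; pred: 10+3-3=10
Step 7: prey: 35+10-10=35; pred: 10+3-3=10
Step 8: prey: 35+10-10=35; pred: 10+3-3=10

Answer: 35 10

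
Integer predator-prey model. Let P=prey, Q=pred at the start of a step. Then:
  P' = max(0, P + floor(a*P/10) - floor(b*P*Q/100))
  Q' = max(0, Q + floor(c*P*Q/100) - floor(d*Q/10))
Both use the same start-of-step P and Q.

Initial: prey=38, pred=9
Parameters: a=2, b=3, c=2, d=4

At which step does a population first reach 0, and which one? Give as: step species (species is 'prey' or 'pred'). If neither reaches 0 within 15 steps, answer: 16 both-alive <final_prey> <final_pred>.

Answer: 16 both-alive 14 2

Derivation:
Step 1: prey: 38+7-10=35; pred: 9+6-3=12
Step 2: prey: 35+7-12=30; pred: 12+8-4=16
Step 3: prey: 30+6-14=22; pred: 16+9-6=19
Step 4: prey: 22+4-12=14; pred: 19+8-7=20
Step 5: prey: 14+2-8=8; pred: 20+5-8=17
Step 6: prey: 8+1-4=5; pred: 17+2-6=13
Step 7: prey: 5+1-1=5; pred: 13+1-5=9
Step 8: prey: 5+1-1=5; pred: 9+0-3=6
Step 9: prey: 5+1-0=6; pred: 6+0-2=4
Step 10: prey: 6+1-0=7; pred: 4+0-1=3
Step 11: prey: 7+1-0=8; pred: 3+0-1=2
Step 12: prey: 8+1-0=9; pred: 2+0-0=2
Step 13: prey: 9+1-0=10; pred: 2+0-0=2
Step 14: prey: 10+2-0=12; pred: 2+0-0=2
Step 15: prey: 12+2-0=14; pred: 2+0-0=2
No extinction within 15 steps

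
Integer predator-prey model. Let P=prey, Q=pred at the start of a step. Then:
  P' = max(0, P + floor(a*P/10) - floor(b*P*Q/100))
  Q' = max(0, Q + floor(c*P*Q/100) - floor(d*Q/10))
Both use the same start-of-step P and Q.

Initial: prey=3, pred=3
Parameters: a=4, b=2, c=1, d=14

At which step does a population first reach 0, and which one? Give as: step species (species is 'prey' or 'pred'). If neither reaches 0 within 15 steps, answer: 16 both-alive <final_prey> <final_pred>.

Answer: 1 pred

Derivation:
Step 1: prey: 3+1-0=4; pred: 3+0-4=0
First extinction: pred at step 1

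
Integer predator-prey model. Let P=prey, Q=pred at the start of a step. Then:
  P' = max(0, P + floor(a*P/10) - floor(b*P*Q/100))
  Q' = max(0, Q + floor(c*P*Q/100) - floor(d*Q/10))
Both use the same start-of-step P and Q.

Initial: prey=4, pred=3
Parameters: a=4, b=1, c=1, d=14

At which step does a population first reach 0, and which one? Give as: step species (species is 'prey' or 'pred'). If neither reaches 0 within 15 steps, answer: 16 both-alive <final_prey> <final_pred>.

Answer: 1 pred

Derivation:
Step 1: prey: 4+1-0=5; pred: 3+0-4=0
First extinction: pred at step 1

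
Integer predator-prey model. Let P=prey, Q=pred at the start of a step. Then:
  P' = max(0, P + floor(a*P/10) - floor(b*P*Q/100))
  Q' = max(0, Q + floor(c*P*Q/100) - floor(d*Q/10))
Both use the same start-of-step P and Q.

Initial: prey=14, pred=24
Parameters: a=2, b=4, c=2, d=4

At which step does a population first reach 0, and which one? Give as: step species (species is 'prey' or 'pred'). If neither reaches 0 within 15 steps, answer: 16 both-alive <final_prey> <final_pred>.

Answer: 16 both-alive 1 2

Derivation:
Step 1: prey: 14+2-13=3; pred: 24+6-9=21
Step 2: prey: 3+0-2=1; pred: 21+1-8=14
Step 3: prey: 1+0-0=1; pred: 14+0-5=9
Step 4: prey: 1+0-0=1; pred: 9+0-3=6
Step 5: prey: 1+0-0=1; pred: 6+0-2=4
Step 6: prey: 1+0-0=1; pred: 4+0-1=3
Step 7: prey: 1+0-0=1; pred: 3+0-1=2
Step 8: prey: 1+0-0=1; pred: 2+0-0=2
Steps 9-15: state stable at prey=1, pred=2 (no change)
No extinction within 15 steps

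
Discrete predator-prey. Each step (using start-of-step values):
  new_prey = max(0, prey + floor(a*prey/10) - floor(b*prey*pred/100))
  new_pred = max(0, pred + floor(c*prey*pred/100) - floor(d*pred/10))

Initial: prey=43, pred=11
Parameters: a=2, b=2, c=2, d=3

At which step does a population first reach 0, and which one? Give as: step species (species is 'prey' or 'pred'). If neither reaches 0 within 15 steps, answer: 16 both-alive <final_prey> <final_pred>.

Step 1: prey: 43+8-9=42; pred: 11+9-3=17
Step 2: prey: 42+8-14=36; pred: 17+14-5=26
Step 3: prey: 36+7-18=25; pred: 26+18-7=37
Step 4: prey: 25+5-18=12; pred: 37+18-11=44
Step 5: prey: 12+2-10=4; pred: 44+10-13=41
Step 6: prey: 4+0-3=1; pred: 41+3-12=32
Step 7: prey: 1+0-0=1; pred: 32+0-9=23
Step 8: prey: 1+0-0=1; pred: 23+0-6=17
Step 9: prey: 1+0-0=1; pred: 17+0-5=12
Step 10: prey: 1+0-0=1; pred: 12+0-3=9
Step 11: prey: 1+0-0=1; pred: 9+0-2=7
Step 12: prey: 1+0-0=1; pred: 7+0-2=5
Step 13: prey: 1+0-0=1; pred: 5+0-1=4
Step 14: prey: 1+0-0=1; pred: 4+0-1=3
Step 15: prey: 1+0-0=1; pred: 3+0-0=3
No extinction within 15 steps

Answer: 16 both-alive 1 3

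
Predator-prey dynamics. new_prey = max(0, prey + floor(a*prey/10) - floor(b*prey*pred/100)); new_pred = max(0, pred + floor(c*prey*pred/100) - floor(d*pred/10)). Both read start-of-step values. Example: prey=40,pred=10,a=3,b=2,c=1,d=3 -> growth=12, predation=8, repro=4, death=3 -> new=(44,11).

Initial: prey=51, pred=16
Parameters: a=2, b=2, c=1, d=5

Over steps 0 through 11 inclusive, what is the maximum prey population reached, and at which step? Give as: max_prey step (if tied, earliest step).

Answer: 54 11

Derivation:
Step 1: prey: 51+10-16=45; pred: 16+8-8=16
Step 2: prey: 45+9-14=40; pred: 16+7-8=15
Step 3: prey: 40+8-12=36; pred: 15+6-7=14
Step 4: prey: 36+7-10=33; pred: 14+5-7=12
Step 5: prey: 33+6-7=32; pred: 12+3-6=9
Step 6: prey: 32+6-5=33; pred: 9+2-4=7
Step 7: prey: 33+6-4=35; pred: 7+2-3=6
Step 8: prey: 35+7-4=38; pred: 6+2-3=5
Step 9: prey: 38+7-3=42; pred: 5+1-2=4
Step 10: prey: 42+8-3=47; pred: 4+1-2=3
Step 11: prey: 47+9-2=54; pred: 3+1-1=3
Max prey = 54 at step 11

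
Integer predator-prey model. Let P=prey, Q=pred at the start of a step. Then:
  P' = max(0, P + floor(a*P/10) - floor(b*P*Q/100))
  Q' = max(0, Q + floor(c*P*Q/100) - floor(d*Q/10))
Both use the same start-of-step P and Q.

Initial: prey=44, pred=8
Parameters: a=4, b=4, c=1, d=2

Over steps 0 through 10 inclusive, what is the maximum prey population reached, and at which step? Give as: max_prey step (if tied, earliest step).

Answer: 47 1

Derivation:
Step 1: prey: 44+17-14=47; pred: 8+3-1=10
Step 2: prey: 47+18-18=47; pred: 10+4-2=12
Step 3: prey: 47+18-22=43; pred: 12+5-2=15
Step 4: prey: 43+17-25=35; pred: 15+6-3=18
Step 5: prey: 35+14-25=24; pred: 18+6-3=21
Step 6: prey: 24+9-20=13; pred: 21+5-4=22
Step 7: prey: 13+5-11=7; pred: 22+2-4=20
Step 8: prey: 7+2-5=4; pred: 20+1-4=17
Step 9: prey: 4+1-2=3; pred: 17+0-3=14
Step 10: prey: 3+1-1=3; pred: 14+0-2=12
Max prey = 47 at step 1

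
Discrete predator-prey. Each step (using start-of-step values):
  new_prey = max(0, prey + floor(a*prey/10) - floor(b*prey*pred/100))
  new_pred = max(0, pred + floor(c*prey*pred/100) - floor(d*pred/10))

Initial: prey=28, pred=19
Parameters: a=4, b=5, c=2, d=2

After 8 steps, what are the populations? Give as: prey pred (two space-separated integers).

Step 1: prey: 28+11-26=13; pred: 19+10-3=26
Step 2: prey: 13+5-16=2; pred: 26+6-5=27
Step 3: prey: 2+0-2=0; pred: 27+1-5=23
Step 4: prey: 0+0-0=0; pred: 23+0-4=19
Step 5: prey: 0+0-0=0; pred: 19+0-3=16
Step 6: prey: 0+0-0=0; pred: 16+0-3=13
Step 7: prey: 0+0-0=0; pred: 13+0-2=11
Step 8: prey: 0+0-0=0; pred: 11+0-2=9

Answer: 0 9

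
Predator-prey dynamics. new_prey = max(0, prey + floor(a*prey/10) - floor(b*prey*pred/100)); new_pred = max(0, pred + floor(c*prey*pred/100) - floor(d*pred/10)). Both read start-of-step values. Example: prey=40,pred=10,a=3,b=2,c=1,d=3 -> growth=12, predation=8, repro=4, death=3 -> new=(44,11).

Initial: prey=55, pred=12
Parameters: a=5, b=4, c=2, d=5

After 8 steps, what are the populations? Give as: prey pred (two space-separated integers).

Answer: 0 2

Derivation:
Step 1: prey: 55+27-26=56; pred: 12+13-6=19
Step 2: prey: 56+28-42=42; pred: 19+21-9=31
Step 3: prey: 42+21-52=11; pred: 31+26-15=42
Step 4: prey: 11+5-18=0; pred: 42+9-21=30
Step 5: prey: 0+0-0=0; pred: 30+0-15=15
Step 6: prey: 0+0-0=0; pred: 15+0-7=8
Step 7: prey: 0+0-0=0; pred: 8+0-4=4
Step 8: prey: 0+0-0=0; pred: 4+0-2=2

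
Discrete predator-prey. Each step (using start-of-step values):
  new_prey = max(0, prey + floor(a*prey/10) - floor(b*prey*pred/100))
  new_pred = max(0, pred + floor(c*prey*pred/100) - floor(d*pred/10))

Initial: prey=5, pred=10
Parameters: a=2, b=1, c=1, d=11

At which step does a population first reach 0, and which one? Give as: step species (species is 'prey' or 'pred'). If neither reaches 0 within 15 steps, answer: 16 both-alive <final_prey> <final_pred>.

Answer: 1 pred

Derivation:
Step 1: prey: 5+1-0=6; pred: 10+0-11=0
First extinction: pred at step 1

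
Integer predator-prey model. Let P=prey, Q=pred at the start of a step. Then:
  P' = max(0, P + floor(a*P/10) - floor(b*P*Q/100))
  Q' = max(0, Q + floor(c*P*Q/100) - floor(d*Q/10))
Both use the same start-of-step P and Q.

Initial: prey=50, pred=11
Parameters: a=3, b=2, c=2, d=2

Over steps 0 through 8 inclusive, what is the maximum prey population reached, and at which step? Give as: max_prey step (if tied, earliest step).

Answer: 54 1

Derivation:
Step 1: prey: 50+15-11=54; pred: 11+11-2=20
Step 2: prey: 54+16-21=49; pred: 20+21-4=37
Step 3: prey: 49+14-36=27; pred: 37+36-7=66
Step 4: prey: 27+8-35=0; pred: 66+35-13=88
Step 5: prey: 0+0-0=0; pred: 88+0-17=71
Step 6: prey: 0+0-0=0; pred: 71+0-14=57
Step 7: prey: 0+0-0=0; pred: 57+0-11=46
Step 8: prey: 0+0-0=0; pred: 46+0-9=37
Max prey = 54 at step 1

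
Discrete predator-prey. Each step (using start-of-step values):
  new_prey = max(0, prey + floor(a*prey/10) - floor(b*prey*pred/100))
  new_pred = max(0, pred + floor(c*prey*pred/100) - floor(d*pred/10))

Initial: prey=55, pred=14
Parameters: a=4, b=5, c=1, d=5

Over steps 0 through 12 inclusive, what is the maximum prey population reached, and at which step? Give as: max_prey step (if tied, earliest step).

Step 1: prey: 55+22-38=39; pred: 14+7-7=14
Step 2: prey: 39+15-27=27; pred: 14+5-7=12
Step 3: prey: 27+10-16=21; pred: 12+3-6=9
Step 4: prey: 21+8-9=20; pred: 9+1-4=6
Step 5: prey: 20+8-6=22; pred: 6+1-3=4
Step 6: prey: 22+8-4=26; pred: 4+0-2=2
Step 7: prey: 26+10-2=34; pred: 2+0-1=1
Step 8: prey: 34+13-1=46; pred: 1+0-0=1
Step 9: prey: 46+18-2=62; pred: 1+0-0=1
Step 10: prey: 62+24-3=83; pred: 1+0-0=1
Step 11: prey: 83+33-4=112; pred: 1+0-0=1
Step 12: prey: 112+44-5=151; pred: 1+1-0=2
Max prey = 151 at step 12

Answer: 151 12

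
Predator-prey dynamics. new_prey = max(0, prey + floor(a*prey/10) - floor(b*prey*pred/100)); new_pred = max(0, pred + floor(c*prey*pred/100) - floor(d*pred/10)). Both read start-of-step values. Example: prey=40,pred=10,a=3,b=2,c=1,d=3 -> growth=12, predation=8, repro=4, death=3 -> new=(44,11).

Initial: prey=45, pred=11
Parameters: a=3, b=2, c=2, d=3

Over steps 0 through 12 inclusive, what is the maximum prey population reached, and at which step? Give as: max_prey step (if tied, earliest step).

Step 1: prey: 45+13-9=49; pred: 11+9-3=17
Step 2: prey: 49+14-16=47; pred: 17+16-5=28
Step 3: prey: 47+14-26=35; pred: 28+26-8=46
Step 4: prey: 35+10-32=13; pred: 46+32-13=65
Step 5: prey: 13+3-16=0; pred: 65+16-19=62
Step 6: prey: 0+0-0=0; pred: 62+0-18=44
Step 7: prey: 0+0-0=0; pred: 44+0-13=31
Step 8: prey: 0+0-0=0; pred: 31+0-9=22
Step 9: prey: 0+0-0=0; pred: 22+0-6=16
Step 10: prey: 0+0-0=0; pred: 16+0-4=12
Step 11: prey: 0+0-0=0; pred: 12+0-3=9
Step 12: prey: 0+0-0=0; pred: 9+0-2=7
Max prey = 49 at step 1

Answer: 49 1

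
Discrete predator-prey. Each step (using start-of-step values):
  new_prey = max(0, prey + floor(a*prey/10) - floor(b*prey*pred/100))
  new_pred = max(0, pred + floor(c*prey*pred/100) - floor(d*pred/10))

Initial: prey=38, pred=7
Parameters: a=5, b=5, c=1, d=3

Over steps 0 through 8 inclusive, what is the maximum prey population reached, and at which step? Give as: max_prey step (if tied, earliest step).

Answer: 56 3

Derivation:
Step 1: prey: 38+19-13=44; pred: 7+2-2=7
Step 2: prey: 44+22-15=51; pred: 7+3-2=8
Step 3: prey: 51+25-20=56; pred: 8+4-2=10
Step 4: prey: 56+28-28=56; pred: 10+5-3=12
Step 5: prey: 56+28-33=51; pred: 12+6-3=15
Step 6: prey: 51+25-38=38; pred: 15+7-4=18
Step 7: prey: 38+19-34=23; pred: 18+6-5=19
Step 8: prey: 23+11-21=13; pred: 19+4-5=18
Max prey = 56 at step 3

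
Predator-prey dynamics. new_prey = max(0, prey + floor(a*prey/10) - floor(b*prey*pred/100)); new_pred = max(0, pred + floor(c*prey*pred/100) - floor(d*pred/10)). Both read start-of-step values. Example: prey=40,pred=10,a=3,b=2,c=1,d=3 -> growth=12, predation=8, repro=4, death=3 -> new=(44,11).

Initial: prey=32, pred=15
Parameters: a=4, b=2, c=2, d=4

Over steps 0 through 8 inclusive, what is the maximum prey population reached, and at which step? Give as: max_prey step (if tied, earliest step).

Answer: 37 2

Derivation:
Step 1: prey: 32+12-9=35; pred: 15+9-6=18
Step 2: prey: 35+14-12=37; pred: 18+12-7=23
Step 3: prey: 37+14-17=34; pred: 23+17-9=31
Step 4: prey: 34+13-21=26; pred: 31+21-12=40
Step 5: prey: 26+10-20=16; pred: 40+20-16=44
Step 6: prey: 16+6-14=8; pred: 44+14-17=41
Step 7: prey: 8+3-6=5; pred: 41+6-16=31
Step 8: prey: 5+2-3=4; pred: 31+3-12=22
Max prey = 37 at step 2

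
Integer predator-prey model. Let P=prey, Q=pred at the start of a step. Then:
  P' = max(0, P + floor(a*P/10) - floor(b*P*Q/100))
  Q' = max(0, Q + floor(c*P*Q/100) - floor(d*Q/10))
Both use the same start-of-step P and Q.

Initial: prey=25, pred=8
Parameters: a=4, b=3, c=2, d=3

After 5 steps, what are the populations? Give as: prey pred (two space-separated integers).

Step 1: prey: 25+10-6=29; pred: 8+4-2=10
Step 2: prey: 29+11-8=32; pred: 10+5-3=12
Step 3: prey: 32+12-11=33; pred: 12+7-3=16
Step 4: prey: 33+13-15=31; pred: 16+10-4=22
Step 5: prey: 31+12-20=23; pred: 22+13-6=29

Answer: 23 29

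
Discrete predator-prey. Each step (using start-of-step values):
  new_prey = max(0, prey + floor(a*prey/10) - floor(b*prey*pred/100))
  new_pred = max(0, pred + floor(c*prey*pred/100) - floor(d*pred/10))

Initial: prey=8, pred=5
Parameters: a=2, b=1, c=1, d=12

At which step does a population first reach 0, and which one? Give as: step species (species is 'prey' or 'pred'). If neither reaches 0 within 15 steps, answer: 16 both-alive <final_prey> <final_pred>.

Answer: 1 pred

Derivation:
Step 1: prey: 8+1-0=9; pred: 5+0-6=0
First extinction: pred at step 1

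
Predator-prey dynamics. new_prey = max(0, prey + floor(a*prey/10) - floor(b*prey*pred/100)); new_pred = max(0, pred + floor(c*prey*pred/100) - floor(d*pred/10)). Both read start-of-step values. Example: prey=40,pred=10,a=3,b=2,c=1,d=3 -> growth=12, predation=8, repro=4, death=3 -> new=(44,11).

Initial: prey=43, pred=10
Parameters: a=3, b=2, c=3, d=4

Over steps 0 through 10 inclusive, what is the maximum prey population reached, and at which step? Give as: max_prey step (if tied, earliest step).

Answer: 47 1

Derivation:
Step 1: prey: 43+12-8=47; pred: 10+12-4=18
Step 2: prey: 47+14-16=45; pred: 18+25-7=36
Step 3: prey: 45+13-32=26; pred: 36+48-14=70
Step 4: prey: 26+7-36=0; pred: 70+54-28=96
Step 5: prey: 0+0-0=0; pred: 96+0-38=58
Step 6: prey: 0+0-0=0; pred: 58+0-23=35
Step 7: prey: 0+0-0=0; pred: 35+0-14=21
Step 8: prey: 0+0-0=0; pred: 21+0-8=13
Step 9: prey: 0+0-0=0; pred: 13+0-5=8
Step 10: prey: 0+0-0=0; pred: 8+0-3=5
Max prey = 47 at step 1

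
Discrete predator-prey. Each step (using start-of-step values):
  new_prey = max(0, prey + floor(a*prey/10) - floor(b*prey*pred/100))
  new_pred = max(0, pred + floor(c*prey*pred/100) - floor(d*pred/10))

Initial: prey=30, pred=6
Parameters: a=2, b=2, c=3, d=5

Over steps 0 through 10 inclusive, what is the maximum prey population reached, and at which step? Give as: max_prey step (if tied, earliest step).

Answer: 34 2

Derivation:
Step 1: prey: 30+6-3=33; pred: 6+5-3=8
Step 2: prey: 33+6-5=34; pred: 8+7-4=11
Step 3: prey: 34+6-7=33; pred: 11+11-5=17
Step 4: prey: 33+6-11=28; pred: 17+16-8=25
Step 5: prey: 28+5-14=19; pred: 25+21-12=34
Step 6: prey: 19+3-12=10; pred: 34+19-17=36
Step 7: prey: 10+2-7=5; pred: 36+10-18=28
Step 8: prey: 5+1-2=4; pred: 28+4-14=18
Step 9: prey: 4+0-1=3; pred: 18+2-9=11
Step 10: prey: 3+0-0=3; pred: 11+0-5=6
Max prey = 34 at step 2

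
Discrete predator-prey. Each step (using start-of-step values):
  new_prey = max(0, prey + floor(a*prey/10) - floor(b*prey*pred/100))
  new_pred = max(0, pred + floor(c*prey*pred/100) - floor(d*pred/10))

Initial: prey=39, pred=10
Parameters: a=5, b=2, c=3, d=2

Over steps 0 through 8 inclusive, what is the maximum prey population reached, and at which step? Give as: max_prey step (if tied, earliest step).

Step 1: prey: 39+19-7=51; pred: 10+11-2=19
Step 2: prey: 51+25-19=57; pred: 19+29-3=45
Step 3: prey: 57+28-51=34; pred: 45+76-9=112
Step 4: prey: 34+17-76=0; pred: 112+114-22=204
Step 5: prey: 0+0-0=0; pred: 204+0-40=164
Step 6: prey: 0+0-0=0; pred: 164+0-32=132
Step 7: prey: 0+0-0=0; pred: 132+0-26=106
Step 8: prey: 0+0-0=0; pred: 106+0-21=85
Max prey = 57 at step 2

Answer: 57 2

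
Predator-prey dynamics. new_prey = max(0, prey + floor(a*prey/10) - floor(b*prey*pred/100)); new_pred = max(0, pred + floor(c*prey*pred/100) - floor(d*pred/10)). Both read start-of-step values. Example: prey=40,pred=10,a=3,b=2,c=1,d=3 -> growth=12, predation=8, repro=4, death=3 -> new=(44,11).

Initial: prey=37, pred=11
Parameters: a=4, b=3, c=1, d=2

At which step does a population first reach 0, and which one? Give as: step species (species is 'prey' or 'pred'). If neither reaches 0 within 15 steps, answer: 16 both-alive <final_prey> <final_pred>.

Step 1: prey: 37+14-12=39; pred: 11+4-2=13
Step 2: prey: 39+15-15=39; pred: 13+5-2=16
Step 3: prey: 39+15-18=36; pred: 16+6-3=19
Step 4: prey: 36+14-20=30; pred: 19+6-3=22
Step 5: prey: 30+12-19=23; pred: 22+6-4=24
Step 6: prey: 23+9-16=16; pred: 24+5-4=25
Step 7: prey: 16+6-12=10; pred: 25+4-5=24
Step 8: prey: 10+4-7=7; pred: 24+2-4=22
Step 9: prey: 7+2-4=5; pred: 22+1-4=19
Step 10: prey: 5+2-2=5; pred: 19+0-3=16
Step 11: prey: 5+2-2=5; pred: 16+0-3=13
Step 12: prey: 5+2-1=6; pred: 13+0-2=11
Step 13: prey: 6+2-1=7; pred: 11+0-2=9
Step 14: prey: 7+2-1=8; pred: 9+0-1=8
Step 15: prey: 8+3-1=10; pred: 8+0-1=7
No extinction within 15 steps

Answer: 16 both-alive 10 7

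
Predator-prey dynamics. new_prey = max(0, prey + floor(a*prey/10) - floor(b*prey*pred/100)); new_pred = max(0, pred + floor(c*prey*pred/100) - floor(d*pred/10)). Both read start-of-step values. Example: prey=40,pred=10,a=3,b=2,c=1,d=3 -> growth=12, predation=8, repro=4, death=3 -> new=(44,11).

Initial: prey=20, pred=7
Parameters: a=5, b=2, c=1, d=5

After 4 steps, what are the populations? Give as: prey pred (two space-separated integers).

Step 1: prey: 20+10-2=28; pred: 7+1-3=5
Step 2: prey: 28+14-2=40; pred: 5+1-2=4
Step 3: prey: 40+20-3=57; pred: 4+1-2=3
Step 4: prey: 57+28-3=82; pred: 3+1-1=3

Answer: 82 3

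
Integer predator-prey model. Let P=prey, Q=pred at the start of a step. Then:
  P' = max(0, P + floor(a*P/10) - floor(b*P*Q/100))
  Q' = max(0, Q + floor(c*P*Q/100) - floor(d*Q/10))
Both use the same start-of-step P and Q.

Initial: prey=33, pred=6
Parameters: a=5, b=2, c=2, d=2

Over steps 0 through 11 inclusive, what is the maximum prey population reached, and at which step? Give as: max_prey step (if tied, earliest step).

Step 1: prey: 33+16-3=46; pred: 6+3-1=8
Step 2: prey: 46+23-7=62; pred: 8+7-1=14
Step 3: prey: 62+31-17=76; pred: 14+17-2=29
Step 4: prey: 76+38-44=70; pred: 29+44-5=68
Step 5: prey: 70+35-95=10; pred: 68+95-13=150
Step 6: prey: 10+5-30=0; pred: 150+30-30=150
Step 7: prey: 0+0-0=0; pred: 150+0-30=120
Step 8: prey: 0+0-0=0; pred: 120+0-24=96
Step 9: prey: 0+0-0=0; pred: 96+0-19=77
Step 10: prey: 0+0-0=0; pred: 77+0-15=62
Step 11: prey: 0+0-0=0; pred: 62+0-12=50
Max prey = 76 at step 3

Answer: 76 3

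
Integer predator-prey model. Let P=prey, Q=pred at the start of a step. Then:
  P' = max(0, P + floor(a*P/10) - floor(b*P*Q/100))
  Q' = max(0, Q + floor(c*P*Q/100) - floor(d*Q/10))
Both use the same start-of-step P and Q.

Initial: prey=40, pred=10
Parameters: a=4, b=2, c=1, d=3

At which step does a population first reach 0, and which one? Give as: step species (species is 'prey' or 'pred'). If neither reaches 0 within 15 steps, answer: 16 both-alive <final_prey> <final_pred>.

Answer: 16 both-alive 1 6

Derivation:
Step 1: prey: 40+16-8=48; pred: 10+4-3=11
Step 2: prey: 48+19-10=57; pred: 11+5-3=13
Step 3: prey: 57+22-14=65; pred: 13+7-3=17
Step 4: prey: 65+26-22=69; pred: 17+11-5=23
Step 5: prey: 69+27-31=65; pred: 23+15-6=32
Step 6: prey: 65+26-41=50; pred: 32+20-9=43
Step 7: prey: 50+20-43=27; pred: 43+21-12=52
Step 8: prey: 27+10-28=9; pred: 52+14-15=51
Step 9: prey: 9+3-9=3; pred: 51+4-15=40
Step 10: prey: 3+1-2=2; pred: 40+1-12=29
Step 11: prey: 2+0-1=1; pred: 29+0-8=21
Step 12: prey: 1+0-0=1; pred: 21+0-6=15
Step 13: prey: 1+0-0=1; pred: 15+0-4=11
Step 14: prey: 1+0-0=1; pred: 11+0-3=8
Step 15: prey: 1+0-0=1; pred: 8+0-2=6
No extinction within 15 steps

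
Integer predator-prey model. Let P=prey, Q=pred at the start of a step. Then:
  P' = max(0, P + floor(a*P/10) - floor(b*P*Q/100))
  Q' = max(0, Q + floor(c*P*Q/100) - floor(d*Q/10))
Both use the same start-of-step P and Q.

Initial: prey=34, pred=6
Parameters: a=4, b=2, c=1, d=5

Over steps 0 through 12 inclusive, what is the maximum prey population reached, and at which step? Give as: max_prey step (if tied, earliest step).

Step 1: prey: 34+13-4=43; pred: 6+2-3=5
Step 2: prey: 43+17-4=56; pred: 5+2-2=5
Step 3: prey: 56+22-5=73; pred: 5+2-2=5
Step 4: prey: 73+29-7=95; pred: 5+3-2=6
Step 5: prey: 95+38-11=122; pred: 6+5-3=8
Step 6: prey: 122+48-19=151; pred: 8+9-4=13
Step 7: prey: 151+60-39=172; pred: 13+19-6=26
Step 8: prey: 172+68-89=151; pred: 26+44-13=57
Step 9: prey: 151+60-172=39; pred: 57+86-28=115
Step 10: prey: 39+15-89=0; pred: 115+44-57=102
Step 11: prey: 0+0-0=0; pred: 102+0-51=51
Step 12: prey: 0+0-0=0; pred: 51+0-25=26
Max prey = 172 at step 7

Answer: 172 7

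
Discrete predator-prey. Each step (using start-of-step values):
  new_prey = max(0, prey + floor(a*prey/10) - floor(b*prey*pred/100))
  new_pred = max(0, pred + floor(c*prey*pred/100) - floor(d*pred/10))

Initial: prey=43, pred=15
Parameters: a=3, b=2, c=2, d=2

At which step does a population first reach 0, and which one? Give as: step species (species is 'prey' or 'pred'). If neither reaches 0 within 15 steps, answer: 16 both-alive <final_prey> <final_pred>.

Answer: 5 prey

Derivation:
Step 1: prey: 43+12-12=43; pred: 15+12-3=24
Step 2: prey: 43+12-20=35; pred: 24+20-4=40
Step 3: prey: 35+10-28=17; pred: 40+28-8=60
Step 4: prey: 17+5-20=2; pred: 60+20-12=68
Step 5: prey: 2+0-2=0; pred: 68+2-13=57
First extinction: prey at step 5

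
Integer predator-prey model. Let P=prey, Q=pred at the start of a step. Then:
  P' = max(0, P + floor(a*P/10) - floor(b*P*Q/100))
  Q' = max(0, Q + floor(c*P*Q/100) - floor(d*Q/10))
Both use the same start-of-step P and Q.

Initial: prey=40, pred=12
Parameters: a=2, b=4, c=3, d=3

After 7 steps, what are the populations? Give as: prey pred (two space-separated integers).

Answer: 0 9

Derivation:
Step 1: prey: 40+8-19=29; pred: 12+14-3=23
Step 2: prey: 29+5-26=8; pred: 23+20-6=37
Step 3: prey: 8+1-11=0; pred: 37+8-11=34
Step 4: prey: 0+0-0=0; pred: 34+0-10=24
Step 5: prey: 0+0-0=0; pred: 24+0-7=17
Step 6: prey: 0+0-0=0; pred: 17+0-5=12
Step 7: prey: 0+0-0=0; pred: 12+0-3=9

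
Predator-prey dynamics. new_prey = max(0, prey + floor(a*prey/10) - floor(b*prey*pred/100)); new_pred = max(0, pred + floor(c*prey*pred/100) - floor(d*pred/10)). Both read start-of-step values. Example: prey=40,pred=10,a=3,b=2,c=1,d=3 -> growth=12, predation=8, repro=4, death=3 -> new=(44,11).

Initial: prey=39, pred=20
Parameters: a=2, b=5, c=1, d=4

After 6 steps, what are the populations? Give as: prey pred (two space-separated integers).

Answer: 1 2

Derivation:
Step 1: prey: 39+7-39=7; pred: 20+7-8=19
Step 2: prey: 7+1-6=2; pred: 19+1-7=13
Step 3: prey: 2+0-1=1; pred: 13+0-5=8
Step 4: prey: 1+0-0=1; pred: 8+0-3=5
Step 5: prey: 1+0-0=1; pred: 5+0-2=3
Step 6: prey: 1+0-0=1; pred: 3+0-1=2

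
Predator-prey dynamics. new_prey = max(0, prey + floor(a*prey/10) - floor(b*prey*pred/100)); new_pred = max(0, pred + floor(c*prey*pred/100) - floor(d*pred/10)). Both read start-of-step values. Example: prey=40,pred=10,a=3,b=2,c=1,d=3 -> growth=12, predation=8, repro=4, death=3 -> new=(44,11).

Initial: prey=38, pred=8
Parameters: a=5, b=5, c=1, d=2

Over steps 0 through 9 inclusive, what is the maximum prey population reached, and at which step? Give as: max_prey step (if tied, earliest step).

Step 1: prey: 38+19-15=42; pred: 8+3-1=10
Step 2: prey: 42+21-21=42; pred: 10+4-2=12
Step 3: prey: 42+21-25=38; pred: 12+5-2=15
Step 4: prey: 38+19-28=29; pred: 15+5-3=17
Step 5: prey: 29+14-24=19; pred: 17+4-3=18
Step 6: prey: 19+9-17=11; pred: 18+3-3=18
Step 7: prey: 11+5-9=7; pred: 18+1-3=16
Step 8: prey: 7+3-5=5; pred: 16+1-3=14
Step 9: prey: 5+2-3=4; pred: 14+0-2=12
Max prey = 42 at step 1

Answer: 42 1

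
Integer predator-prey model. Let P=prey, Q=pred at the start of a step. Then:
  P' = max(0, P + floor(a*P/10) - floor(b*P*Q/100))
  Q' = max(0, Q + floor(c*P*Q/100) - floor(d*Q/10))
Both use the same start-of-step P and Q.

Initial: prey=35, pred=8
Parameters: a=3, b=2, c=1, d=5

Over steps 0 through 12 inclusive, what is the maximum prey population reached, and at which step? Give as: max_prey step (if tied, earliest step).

Answer: 122 8

Derivation:
Step 1: prey: 35+10-5=40; pred: 8+2-4=6
Step 2: prey: 40+12-4=48; pred: 6+2-3=5
Step 3: prey: 48+14-4=58; pred: 5+2-2=5
Step 4: prey: 58+17-5=70; pred: 5+2-2=5
Step 5: prey: 70+21-7=84; pred: 5+3-2=6
Step 6: prey: 84+25-10=99; pred: 6+5-3=8
Step 7: prey: 99+29-15=113; pred: 8+7-4=11
Step 8: prey: 113+33-24=122; pred: 11+12-5=18
Step 9: prey: 122+36-43=115; pred: 18+21-9=30
Step 10: prey: 115+34-69=80; pred: 30+34-15=49
Step 11: prey: 80+24-78=26; pred: 49+39-24=64
Step 12: prey: 26+7-33=0; pred: 64+16-32=48
Max prey = 122 at step 8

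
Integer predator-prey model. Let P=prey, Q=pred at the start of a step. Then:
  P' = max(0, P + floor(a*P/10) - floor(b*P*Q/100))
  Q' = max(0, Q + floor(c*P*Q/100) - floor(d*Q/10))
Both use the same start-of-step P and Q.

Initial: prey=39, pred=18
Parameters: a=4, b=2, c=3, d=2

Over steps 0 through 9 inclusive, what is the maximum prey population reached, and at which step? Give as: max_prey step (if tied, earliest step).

Step 1: prey: 39+15-14=40; pred: 18+21-3=36
Step 2: prey: 40+16-28=28; pred: 36+43-7=72
Step 3: prey: 28+11-40=0; pred: 72+60-14=118
Step 4: prey: 0+0-0=0; pred: 118+0-23=95
Step 5: prey: 0+0-0=0; pred: 95+0-19=76
Step 6: prey: 0+0-0=0; pred: 76+0-15=61
Step 7: prey: 0+0-0=0; pred: 61+0-12=49
Step 8: prey: 0+0-0=0; pred: 49+0-9=40
Step 9: prey: 0+0-0=0; pred: 40+0-8=32
Max prey = 40 at step 1

Answer: 40 1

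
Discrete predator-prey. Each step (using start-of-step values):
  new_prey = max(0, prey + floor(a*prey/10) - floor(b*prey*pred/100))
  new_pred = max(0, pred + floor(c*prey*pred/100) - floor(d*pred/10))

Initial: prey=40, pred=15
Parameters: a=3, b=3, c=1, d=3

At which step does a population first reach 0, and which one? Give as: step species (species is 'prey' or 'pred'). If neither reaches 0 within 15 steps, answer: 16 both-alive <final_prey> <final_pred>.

Answer: 16 both-alive 31 6

Derivation:
Step 1: prey: 40+12-18=34; pred: 15+6-4=17
Step 2: prey: 34+10-17=27; pred: 17+5-5=17
Step 3: prey: 27+8-13=22; pred: 17+4-5=16
Step 4: prey: 22+6-10=18; pred: 16+3-4=15
Step 5: prey: 18+5-8=15; pred: 15+2-4=13
Step 6: prey: 15+4-5=14; pred: 13+1-3=11
Step 7: prey: 14+4-4=14; pred: 11+1-3=9
Step 8: prey: 14+4-3=15; pred: 9+1-2=8
Step 9: prey: 15+4-3=16; pred: 8+1-2=7
Step 10: prey: 16+4-3=17; pred: 7+1-2=6
Step 11: prey: 17+5-3=19; pred: 6+1-1=6
Step 12: prey: 19+5-3=21; pred: 6+1-1=6
Step 13: prey: 21+6-3=24; pred: 6+1-1=6
Step 14: prey: 24+7-4=27; pred: 6+1-1=6
Step 15: prey: 27+8-4=31; pred: 6+1-1=6
No extinction within 15 steps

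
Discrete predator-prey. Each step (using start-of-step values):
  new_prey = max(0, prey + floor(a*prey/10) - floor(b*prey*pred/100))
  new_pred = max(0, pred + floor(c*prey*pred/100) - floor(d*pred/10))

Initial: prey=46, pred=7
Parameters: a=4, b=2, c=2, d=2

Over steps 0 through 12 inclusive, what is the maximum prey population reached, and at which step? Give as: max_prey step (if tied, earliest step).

Step 1: prey: 46+18-6=58; pred: 7+6-1=12
Step 2: prey: 58+23-13=68; pred: 12+13-2=23
Step 3: prey: 68+27-31=64; pred: 23+31-4=50
Step 4: prey: 64+25-64=25; pred: 50+64-10=104
Step 5: prey: 25+10-52=0; pred: 104+52-20=136
Step 6: prey: 0+0-0=0; pred: 136+0-27=109
Step 7: prey: 0+0-0=0; pred: 109+0-21=88
Step 8: prey: 0+0-0=0; pred: 88+0-17=71
Step 9: prey: 0+0-0=0; pred: 71+0-14=57
Step 10: prey: 0+0-0=0; pred: 57+0-11=46
Step 11: prey: 0+0-0=0; pred: 46+0-9=37
Step 12: prey: 0+0-0=0; pred: 37+0-7=30
Max prey = 68 at step 2

Answer: 68 2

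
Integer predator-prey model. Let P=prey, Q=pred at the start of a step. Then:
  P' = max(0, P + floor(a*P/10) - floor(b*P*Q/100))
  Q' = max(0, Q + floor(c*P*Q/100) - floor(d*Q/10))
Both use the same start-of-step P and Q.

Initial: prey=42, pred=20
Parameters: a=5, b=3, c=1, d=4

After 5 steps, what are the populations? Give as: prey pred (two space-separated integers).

Answer: 33 15

Derivation:
Step 1: prey: 42+21-25=38; pred: 20+8-8=20
Step 2: prey: 38+19-22=35; pred: 20+7-8=19
Step 3: prey: 35+17-19=33; pred: 19+6-7=18
Step 4: prey: 33+16-17=32; pred: 18+5-7=16
Step 5: prey: 32+16-15=33; pred: 16+5-6=15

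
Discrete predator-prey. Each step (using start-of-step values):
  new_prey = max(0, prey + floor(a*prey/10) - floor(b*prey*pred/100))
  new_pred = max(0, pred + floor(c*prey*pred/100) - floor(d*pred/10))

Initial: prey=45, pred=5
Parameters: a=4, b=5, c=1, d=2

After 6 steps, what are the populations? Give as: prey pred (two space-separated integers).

Step 1: prey: 45+18-11=52; pred: 5+2-1=6
Step 2: prey: 52+20-15=57; pred: 6+3-1=8
Step 3: prey: 57+22-22=57; pred: 8+4-1=11
Step 4: prey: 57+22-31=48; pred: 11+6-2=15
Step 5: prey: 48+19-36=31; pred: 15+7-3=19
Step 6: prey: 31+12-29=14; pred: 19+5-3=21

Answer: 14 21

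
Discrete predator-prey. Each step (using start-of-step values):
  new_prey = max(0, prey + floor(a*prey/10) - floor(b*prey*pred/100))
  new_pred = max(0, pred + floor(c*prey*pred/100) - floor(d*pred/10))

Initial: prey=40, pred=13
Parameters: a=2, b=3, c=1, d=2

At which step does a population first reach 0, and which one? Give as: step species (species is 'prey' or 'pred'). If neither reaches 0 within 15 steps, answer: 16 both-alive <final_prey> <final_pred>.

Step 1: prey: 40+8-15=33; pred: 13+5-2=16
Step 2: prey: 33+6-15=24; pred: 16+5-3=18
Step 3: prey: 24+4-12=16; pred: 18+4-3=19
Step 4: prey: 16+3-9=10; pred: 19+3-3=19
Step 5: prey: 10+2-5=7; pred: 19+1-3=17
Step 6: prey: 7+1-3=5; pred: 17+1-3=15
Step 7: prey: 5+1-2=4; pred: 15+0-3=12
Step 8: prey: 4+0-1=3; pred: 12+0-2=10
Step 9: prey: 3+0-0=3; pred: 10+0-2=8
Step 10: prey: 3+0-0=3; pred: 8+0-1=7
Step 11: prey: 3+0-0=3; pred: 7+0-1=6
Step 12: prey: 3+0-0=3; pred: 6+0-1=5
Step 13: prey: 3+0-0=3; pred: 5+0-1=4
Step 14: prey: 3+0-0=3; pred: 4+0-0=4
Steps 15-15: state stable at prey=3, pred=4 (no change)
No extinction within 15 steps

Answer: 16 both-alive 3 4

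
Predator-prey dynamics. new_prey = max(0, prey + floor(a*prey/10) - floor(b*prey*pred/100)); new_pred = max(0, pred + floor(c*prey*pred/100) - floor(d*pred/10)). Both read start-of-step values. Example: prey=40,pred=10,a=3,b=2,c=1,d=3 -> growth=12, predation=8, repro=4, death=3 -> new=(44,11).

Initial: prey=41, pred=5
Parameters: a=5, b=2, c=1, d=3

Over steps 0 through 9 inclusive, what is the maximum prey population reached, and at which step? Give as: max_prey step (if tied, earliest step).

Step 1: prey: 41+20-4=57; pred: 5+2-1=6
Step 2: prey: 57+28-6=79; pred: 6+3-1=8
Step 3: prey: 79+39-12=106; pred: 8+6-2=12
Step 4: prey: 106+53-25=134; pred: 12+12-3=21
Step 5: prey: 134+67-56=145; pred: 21+28-6=43
Step 6: prey: 145+72-124=93; pred: 43+62-12=93
Step 7: prey: 93+46-172=0; pred: 93+86-27=152
Step 8: prey: 0+0-0=0; pred: 152+0-45=107
Step 9: prey: 0+0-0=0; pred: 107+0-32=75
Max prey = 145 at step 5

Answer: 145 5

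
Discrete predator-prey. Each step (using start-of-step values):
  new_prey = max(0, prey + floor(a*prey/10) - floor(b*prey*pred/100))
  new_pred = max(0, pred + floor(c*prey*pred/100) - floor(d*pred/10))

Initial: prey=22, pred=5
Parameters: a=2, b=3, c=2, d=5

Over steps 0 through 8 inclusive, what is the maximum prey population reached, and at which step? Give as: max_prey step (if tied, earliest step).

Answer: 32 8

Derivation:
Step 1: prey: 22+4-3=23; pred: 5+2-2=5
Step 2: prey: 23+4-3=24; pred: 5+2-2=5
Step 3: prey: 24+4-3=25; pred: 5+2-2=5
Step 4: prey: 25+5-3=27; pred: 5+2-2=5
Step 5: prey: 27+5-4=28; pred: 5+2-2=5
Step 6: prey: 28+5-4=29; pred: 5+2-2=5
Step 7: prey: 29+5-4=30; pred: 5+2-2=5
Step 8: prey: 30+6-4=32; pred: 5+3-2=6
Max prey = 32 at step 8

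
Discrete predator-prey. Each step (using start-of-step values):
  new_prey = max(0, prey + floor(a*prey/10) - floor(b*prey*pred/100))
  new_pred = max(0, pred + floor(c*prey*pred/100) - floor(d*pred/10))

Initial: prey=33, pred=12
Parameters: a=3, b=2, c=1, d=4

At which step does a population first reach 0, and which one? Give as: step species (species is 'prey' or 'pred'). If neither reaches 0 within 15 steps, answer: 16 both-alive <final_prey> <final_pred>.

Answer: 16 both-alive 15 19

Derivation:
Step 1: prey: 33+9-7=35; pred: 12+3-4=11
Step 2: prey: 35+10-7=38; pred: 11+3-4=10
Step 3: prey: 38+11-7=42; pred: 10+3-4=9
Step 4: prey: 42+12-7=47; pred: 9+3-3=9
Step 5: prey: 47+14-8=53; pred: 9+4-3=10
Step 6: prey: 53+15-10=58; pred: 10+5-4=11
Step 7: prey: 58+17-12=63; pred: 11+6-4=13
Step 8: prey: 63+18-16=65; pred: 13+8-5=16
Step 9: prey: 65+19-20=64; pred: 16+10-6=20
Step 10: prey: 64+19-25=58; pred: 20+12-8=24
Step 11: prey: 58+17-27=48; pred: 24+13-9=28
Step 12: prey: 48+14-26=36; pred: 28+13-11=30
Step 13: prey: 36+10-21=25; pred: 30+10-12=28
Step 14: prey: 25+7-14=18; pred: 28+7-11=24
Step 15: prey: 18+5-8=15; pred: 24+4-9=19
No extinction within 15 steps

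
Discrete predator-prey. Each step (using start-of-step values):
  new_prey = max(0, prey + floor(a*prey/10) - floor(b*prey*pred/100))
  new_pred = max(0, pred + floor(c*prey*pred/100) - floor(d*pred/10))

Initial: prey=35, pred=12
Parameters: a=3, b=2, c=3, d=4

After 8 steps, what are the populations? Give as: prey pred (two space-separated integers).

Step 1: prey: 35+10-8=37; pred: 12+12-4=20
Step 2: prey: 37+11-14=34; pred: 20+22-8=34
Step 3: prey: 34+10-23=21; pred: 34+34-13=55
Step 4: prey: 21+6-23=4; pred: 55+34-22=67
Step 5: prey: 4+1-5=0; pred: 67+8-26=49
Step 6: prey: 0+0-0=0; pred: 49+0-19=30
Step 7: prey: 0+0-0=0; pred: 30+0-12=18
Step 8: prey: 0+0-0=0; pred: 18+0-7=11

Answer: 0 11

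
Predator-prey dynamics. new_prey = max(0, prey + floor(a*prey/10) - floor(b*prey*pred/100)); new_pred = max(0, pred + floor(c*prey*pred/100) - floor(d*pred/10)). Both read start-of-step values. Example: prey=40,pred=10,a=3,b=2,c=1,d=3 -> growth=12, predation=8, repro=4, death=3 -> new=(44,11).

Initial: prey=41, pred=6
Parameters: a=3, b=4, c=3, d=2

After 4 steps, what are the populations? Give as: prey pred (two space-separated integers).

Answer: 0 52

Derivation:
Step 1: prey: 41+12-9=44; pred: 6+7-1=12
Step 2: prey: 44+13-21=36; pred: 12+15-2=25
Step 3: prey: 36+10-36=10; pred: 25+27-5=47
Step 4: prey: 10+3-18=0; pred: 47+14-9=52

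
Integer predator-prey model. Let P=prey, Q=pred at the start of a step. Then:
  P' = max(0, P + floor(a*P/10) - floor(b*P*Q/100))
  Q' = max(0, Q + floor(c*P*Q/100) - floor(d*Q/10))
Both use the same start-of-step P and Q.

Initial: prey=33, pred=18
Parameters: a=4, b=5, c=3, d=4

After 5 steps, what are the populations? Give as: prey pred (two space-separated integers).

Answer: 0 8

Derivation:
Step 1: prey: 33+13-29=17; pred: 18+17-7=28
Step 2: prey: 17+6-23=0; pred: 28+14-11=31
Step 3: prey: 0+0-0=0; pred: 31+0-12=19
Step 4: prey: 0+0-0=0; pred: 19+0-7=12
Step 5: prey: 0+0-0=0; pred: 12+0-4=8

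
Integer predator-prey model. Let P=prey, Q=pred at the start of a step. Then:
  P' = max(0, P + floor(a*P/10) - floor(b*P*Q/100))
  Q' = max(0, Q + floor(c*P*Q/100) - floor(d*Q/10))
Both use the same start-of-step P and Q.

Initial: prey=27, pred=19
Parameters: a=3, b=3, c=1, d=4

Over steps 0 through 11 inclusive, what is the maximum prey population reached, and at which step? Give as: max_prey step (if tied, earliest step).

Step 1: prey: 27+8-15=20; pred: 19+5-7=17
Step 2: prey: 20+6-10=16; pred: 17+3-6=14
Step 3: prey: 16+4-6=14; pred: 14+2-5=11
Step 4: prey: 14+4-4=14; pred: 11+1-4=8
Step 5: prey: 14+4-3=15; pred: 8+1-3=6
Step 6: prey: 15+4-2=17; pred: 6+0-2=4
Step 7: prey: 17+5-2=20; pred: 4+0-1=3
Step 8: prey: 20+6-1=25; pred: 3+0-1=2
Step 9: prey: 25+7-1=31; pred: 2+0-0=2
Step 10: prey: 31+9-1=39; pred: 2+0-0=2
Step 11: prey: 39+11-2=48; pred: 2+0-0=2
Max prey = 48 at step 11

Answer: 48 11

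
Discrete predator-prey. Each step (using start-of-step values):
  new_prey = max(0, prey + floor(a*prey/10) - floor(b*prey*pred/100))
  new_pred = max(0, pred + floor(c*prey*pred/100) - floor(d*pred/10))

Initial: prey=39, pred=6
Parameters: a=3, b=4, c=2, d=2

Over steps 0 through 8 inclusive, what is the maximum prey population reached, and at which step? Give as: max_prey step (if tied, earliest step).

Step 1: prey: 39+11-9=41; pred: 6+4-1=9
Step 2: prey: 41+12-14=39; pred: 9+7-1=15
Step 3: prey: 39+11-23=27; pred: 15+11-3=23
Step 4: prey: 27+8-24=11; pred: 23+12-4=31
Step 5: prey: 11+3-13=1; pred: 31+6-6=31
Step 6: prey: 1+0-1=0; pred: 31+0-6=25
Step 7: prey: 0+0-0=0; pred: 25+0-5=20
Step 8: prey: 0+0-0=0; pred: 20+0-4=16
Max prey = 41 at step 1

Answer: 41 1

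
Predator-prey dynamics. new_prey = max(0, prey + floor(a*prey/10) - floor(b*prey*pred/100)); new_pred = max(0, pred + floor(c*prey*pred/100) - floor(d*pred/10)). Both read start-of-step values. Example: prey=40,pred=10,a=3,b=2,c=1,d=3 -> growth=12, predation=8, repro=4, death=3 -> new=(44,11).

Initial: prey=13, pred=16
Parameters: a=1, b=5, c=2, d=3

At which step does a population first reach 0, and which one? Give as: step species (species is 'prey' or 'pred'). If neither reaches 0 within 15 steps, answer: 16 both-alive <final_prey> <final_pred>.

Answer: 16 both-alive 1 3

Derivation:
Step 1: prey: 13+1-10=4; pred: 16+4-4=16
Step 2: prey: 4+0-3=1; pred: 16+1-4=13
Step 3: prey: 1+0-0=1; pred: 13+0-3=10
Step 4: prey: 1+0-0=1; pred: 10+0-3=7
Step 5: prey: 1+0-0=1; pred: 7+0-2=5
Step 6: prey: 1+0-0=1; pred: 5+0-1=4
Step 7: prey: 1+0-0=1; pred: 4+0-1=3
Step 8: prey: 1+0-0=1; pred: 3+0-0=3
Steps 9-15: state stable at prey=1, pred=3 (no change)
No extinction within 15 steps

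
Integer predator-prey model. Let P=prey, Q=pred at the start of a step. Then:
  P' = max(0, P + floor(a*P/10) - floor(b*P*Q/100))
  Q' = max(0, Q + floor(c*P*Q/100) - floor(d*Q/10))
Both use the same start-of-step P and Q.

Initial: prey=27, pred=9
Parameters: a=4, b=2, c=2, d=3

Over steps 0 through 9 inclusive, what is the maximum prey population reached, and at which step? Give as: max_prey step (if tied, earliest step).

Answer: 43 3

Derivation:
Step 1: prey: 27+10-4=33; pred: 9+4-2=11
Step 2: prey: 33+13-7=39; pred: 11+7-3=15
Step 3: prey: 39+15-11=43; pred: 15+11-4=22
Step 4: prey: 43+17-18=42; pred: 22+18-6=34
Step 5: prey: 42+16-28=30; pred: 34+28-10=52
Step 6: prey: 30+12-31=11; pred: 52+31-15=68
Step 7: prey: 11+4-14=1; pred: 68+14-20=62
Step 8: prey: 1+0-1=0; pred: 62+1-18=45
Step 9: prey: 0+0-0=0; pred: 45+0-13=32
Max prey = 43 at step 3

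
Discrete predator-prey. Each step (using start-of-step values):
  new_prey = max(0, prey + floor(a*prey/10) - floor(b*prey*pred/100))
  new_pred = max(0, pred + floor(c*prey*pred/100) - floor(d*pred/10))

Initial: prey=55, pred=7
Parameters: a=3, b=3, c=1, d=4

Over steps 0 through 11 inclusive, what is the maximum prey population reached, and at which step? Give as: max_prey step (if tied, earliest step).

Step 1: prey: 55+16-11=60; pred: 7+3-2=8
Step 2: prey: 60+18-14=64; pred: 8+4-3=9
Step 3: prey: 64+19-17=66; pred: 9+5-3=11
Step 4: prey: 66+19-21=64; pred: 11+7-4=14
Step 5: prey: 64+19-26=57; pred: 14+8-5=17
Step 6: prey: 57+17-29=45; pred: 17+9-6=20
Step 7: prey: 45+13-27=31; pred: 20+9-8=21
Step 8: prey: 31+9-19=21; pred: 21+6-8=19
Step 9: prey: 21+6-11=16; pred: 19+3-7=15
Step 10: prey: 16+4-7=13; pred: 15+2-6=11
Step 11: prey: 13+3-4=12; pred: 11+1-4=8
Max prey = 66 at step 3

Answer: 66 3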